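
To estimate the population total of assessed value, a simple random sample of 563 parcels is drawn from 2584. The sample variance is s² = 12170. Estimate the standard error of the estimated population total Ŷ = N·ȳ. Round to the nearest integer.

Var(Ŷ) = N²·Var(ȳ) = N²·(1 − n/N)·s²/n.
f = 563/2584 = 0.21787926; Var(ȳ) = 0.78212074·12170/563 = 16.906589.
Var(Ŷ) = 2584² · 16.906589 = 1.1288624 × 10^8.
SE(Ŷ) = √(1.1288624 × 10^8) = 10625.

10625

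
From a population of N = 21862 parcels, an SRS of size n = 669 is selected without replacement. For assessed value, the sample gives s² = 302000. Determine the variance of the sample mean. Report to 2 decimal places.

437.61

Under SRS without replacement, Var(ȳ) = (1 − f)·s²/n with f = n/N = 669/21862 = 0.03060104.
Var(ȳ) = (1 − 0.03060104)·302000/669 = 0.96939896·451.42003 = 437.60611.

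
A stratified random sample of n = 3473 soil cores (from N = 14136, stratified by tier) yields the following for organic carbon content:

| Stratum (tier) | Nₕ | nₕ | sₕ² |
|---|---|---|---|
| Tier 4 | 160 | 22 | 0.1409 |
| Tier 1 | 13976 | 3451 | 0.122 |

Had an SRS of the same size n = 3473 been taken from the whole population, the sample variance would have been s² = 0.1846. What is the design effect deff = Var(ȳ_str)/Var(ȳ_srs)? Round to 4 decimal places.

Var(ȳ_str) = Σ Wₕ²(1−fₕ)sₕ²/nₕ with Wₕ = Nₕ/14136:
  Tier 4: (160/14136)²·(1−22/160)·0.1409/22 = 7.0767574 × 10^-7
  Tier 1: (13976/14136)²·(1−3451/13976)·0.122/3451 = 2.6023565 × 10^-5
  → Var(ȳ_str) = 2.6731241 × 10^-5.
Var(ȳ_srs) = (1 − 3473/14136)·0.1846/3473 = 4.0094037 × 10^-5.
deff = (2.6731241 × 10^-5) / (4.0094037 × 10^-5) = 0.6667.

0.6667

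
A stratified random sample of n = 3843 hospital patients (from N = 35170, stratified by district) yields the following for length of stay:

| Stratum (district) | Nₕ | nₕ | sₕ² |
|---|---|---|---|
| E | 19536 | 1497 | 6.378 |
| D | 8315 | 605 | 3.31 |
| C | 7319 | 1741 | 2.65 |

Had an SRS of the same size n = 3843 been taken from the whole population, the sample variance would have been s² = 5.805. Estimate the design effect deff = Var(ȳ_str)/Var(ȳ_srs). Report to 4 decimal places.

Var(ȳ_str) = Σ Wₕ²(1−fₕ)sₕ²/nₕ with Wₕ = Nₕ/35170:
  E: (19536/35170)²·(1−1497/19536)·6.378/1497 = 0.001213853
  D: (8315/35170)²·(1−605/8315)·3.31/605 = 2.835597 × 10^-4
  C: (7319/35170)²·(1−1741/7319)·2.65/1741 = 5.0238033 × 10^-5
  → Var(ȳ_str) = 0.0015476507.
Var(ȳ_srs) = (1 − 3843/35170)·5.805/3843 = 0.0013454832.
deff = 0.0015476507 / 0.0013454832 = 1.1503.

1.1503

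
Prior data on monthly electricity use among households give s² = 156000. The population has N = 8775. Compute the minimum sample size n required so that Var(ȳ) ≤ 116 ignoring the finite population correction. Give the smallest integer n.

1345

Without fpc, n₀ = s²/D = 156000/116 = 1344.8276.
Rounding up, n = 1345.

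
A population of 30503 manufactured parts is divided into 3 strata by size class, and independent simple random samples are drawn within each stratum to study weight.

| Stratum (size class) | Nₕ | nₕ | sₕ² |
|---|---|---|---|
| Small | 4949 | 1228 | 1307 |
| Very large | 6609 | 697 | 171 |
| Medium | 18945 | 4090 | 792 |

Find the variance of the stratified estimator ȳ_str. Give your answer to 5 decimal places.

0.08994

Var(ȳ_str) = Σₕ Wₕ²(1 − fₕ)sₕ²/nₕ with Wₕ = Nₕ/N, N = 30503.
Small: Wₕ = 0.16224634; term = 0.16224634²·(1 − 0.24813094)·1307/1228 = 0.021065377.
Very large: Wₕ = 0.21666721; term = 0.21666721²·(1 − 0.10546225)·171/697 = 0.010302637.
Medium: Wₕ = 0.62108645; term = 0.62108645²·(1 − 0.21588810)·792/4090 = 0.058571188.
Sum = 0.089939202.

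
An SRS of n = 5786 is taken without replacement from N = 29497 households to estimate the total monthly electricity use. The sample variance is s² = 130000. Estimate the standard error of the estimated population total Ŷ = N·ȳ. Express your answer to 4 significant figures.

125400

Var(Ŷ) = N²·Var(ȳ) = N²·(1 − n/N)·s²/n.
f = 5786/29497 = 0.19615554; Var(ȳ) = 0.80384446·130000/5786 = 18.060798.
Var(Ŷ) = 29497² · 18.060798 = 1.5714213 × 10^10.
SE(Ŷ) = √(1.5714213 × 10^10) = 125400.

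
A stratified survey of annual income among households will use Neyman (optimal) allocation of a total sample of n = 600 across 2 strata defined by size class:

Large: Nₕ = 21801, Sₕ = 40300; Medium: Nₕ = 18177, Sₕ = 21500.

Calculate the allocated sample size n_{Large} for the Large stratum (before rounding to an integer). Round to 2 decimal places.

Neyman allocation: nₕ = n·NₕSₕ / Σⱼ NⱼSⱼ.
Σ NⱼSⱼ = 21801·40300 + 18177·21500 = 1.2693858 × 10^9.
n_{Large} = 600·21801·40300 / (1.2693858 × 10^9) = 415.28.

415.28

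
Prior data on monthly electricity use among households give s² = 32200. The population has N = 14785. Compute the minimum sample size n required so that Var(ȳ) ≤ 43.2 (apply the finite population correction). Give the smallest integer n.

Without fpc, n₀ = s²/D = 32200/43.2 = 745.3704.
With fpc, (1 − n/N)·s²/n ≤ D requires n ≥ n₀/(1 + n₀/N) = 745.3704/(1 + 745.3704/14785) = 709.5968.
Rounding up, n = 710.

710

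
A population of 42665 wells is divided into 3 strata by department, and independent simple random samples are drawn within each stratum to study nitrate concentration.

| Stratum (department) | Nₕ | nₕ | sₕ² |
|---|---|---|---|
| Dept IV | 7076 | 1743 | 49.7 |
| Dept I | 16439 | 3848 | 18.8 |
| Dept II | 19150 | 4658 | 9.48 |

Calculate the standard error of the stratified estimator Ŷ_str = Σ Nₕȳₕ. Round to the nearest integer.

Var(Ŷ_str) = Σₕ Nₕ²(1 − fₕ)sₕ²/nₕ.
Dept IV: 7076²·(1 − 1743/7076)·49.7/1743 = 1.0760152 × 10^6.
Dept I: 16439²·(1 − 3848/16439)·18.8/3848 = 1.0112497 × 10^6.
Dept II: 19150²·(1 − 4658/19150)·9.48/4658 = 564814.66.
Sum = 2.6520796 × 10^6.
SE = √(2.6520796 × 10^6) = 1629.

1629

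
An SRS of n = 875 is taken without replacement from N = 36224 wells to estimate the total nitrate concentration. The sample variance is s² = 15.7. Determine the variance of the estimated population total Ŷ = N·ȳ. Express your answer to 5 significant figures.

2.2976 × 10^7

Var(Ŷ) = N²·Var(ȳ) = N²·(1 − n/N)·s²/n.
f = 875/36224 = 0.02415526; Var(ȳ) = 0.97584474·15.7/875 = 0.017509443.
Var(Ŷ) = 36224² · 0.017509443 = 2.2975509 × 10^7.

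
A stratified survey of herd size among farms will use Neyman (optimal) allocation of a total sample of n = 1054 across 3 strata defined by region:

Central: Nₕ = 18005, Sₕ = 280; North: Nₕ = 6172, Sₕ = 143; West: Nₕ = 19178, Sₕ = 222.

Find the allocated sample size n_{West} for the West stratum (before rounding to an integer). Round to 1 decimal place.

440.7

Neyman allocation: nₕ = n·NₕSₕ / Σⱼ NⱼSⱼ.
Σ NⱼSⱼ = 18005·280 + 6172·143 + 19178·222 = 1.0181512 × 10^7.
n_{West} = 1054·19178·222 / (1.0181512 × 10^7) = 440.7.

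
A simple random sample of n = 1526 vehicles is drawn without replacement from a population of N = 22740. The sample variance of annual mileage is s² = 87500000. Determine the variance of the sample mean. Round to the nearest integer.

Under SRS without replacement, Var(ȳ) = (1 − f)·s²/n with f = n/N = 1526/22740 = 0.06710642.
Var(ȳ) = (1 − 0.06710642)·87500000/1526 = 0.93289358·57339.45 = 53491.604.

53492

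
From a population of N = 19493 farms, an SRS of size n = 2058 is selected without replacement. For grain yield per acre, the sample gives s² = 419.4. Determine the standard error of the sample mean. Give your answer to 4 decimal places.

0.4269

Under SRS without replacement, Var(ȳ) = (1 − f)·s²/n with f = n/N = 2058/19493 = 0.10557636.
Var(ȳ) = (1 − 0.10557636)·419.4/2058 = 0.89442364·0.20379009 = 0.18227467.
SE(ȳ) = √(0.18227467) = 0.4269.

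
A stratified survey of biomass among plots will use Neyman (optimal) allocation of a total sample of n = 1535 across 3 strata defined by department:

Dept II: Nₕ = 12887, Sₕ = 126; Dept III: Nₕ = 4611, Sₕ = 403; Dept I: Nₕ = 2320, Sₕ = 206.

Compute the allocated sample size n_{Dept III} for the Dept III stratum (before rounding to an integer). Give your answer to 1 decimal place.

Neyman allocation: nₕ = n·NₕSₕ / Σⱼ NⱼSⱼ.
Σ NⱼSⱼ = 12887·126 + 4611·403 + 2320·206 = 3.959915 × 10^6.
n_{Dept III} = 1535·4611·403 / (3.959915 × 10^6) = 720.3.

720.3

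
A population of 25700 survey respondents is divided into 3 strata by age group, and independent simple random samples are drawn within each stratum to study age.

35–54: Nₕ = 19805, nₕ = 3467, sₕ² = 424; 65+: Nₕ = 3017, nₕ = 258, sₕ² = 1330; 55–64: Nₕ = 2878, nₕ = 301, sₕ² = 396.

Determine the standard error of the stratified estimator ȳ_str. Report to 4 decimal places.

0.3737

Var(ȳ_str) = Σₕ Wₕ²(1 − fₕ)sₕ²/nₕ with Wₕ = Nₕ/N, N = 25700.
35–54: Wₕ = 0.77062257; term = 0.77062257²·(1 − 0.17505680)·424/3467 = 0.059912785.
65+: Wₕ = 0.11739300; term = 0.11739300²·(1 − 0.08551541)·1330/258 = 0.064966983.
55–64: Wₕ = 0.11198444; term = 0.11198444²·(1 − 0.10458652)·396/301 = 0.014772964.
Sum = 0.13965273.
SE = √(0.13965273) = 0.3737.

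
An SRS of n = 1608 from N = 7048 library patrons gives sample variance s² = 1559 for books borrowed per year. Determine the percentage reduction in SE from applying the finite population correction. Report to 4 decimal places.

f = n/N = 1608/7048 = 0.22814983.
SE_no-fpc = √(s²/n) = 0.98464581; SE_fpc = √((1−f)s²/n) = 0.86506061.
Ratio = √(1−f) = 0.87855004. Reduction = 100·(1 − 0.87855004) = 12.1450%.

12.1450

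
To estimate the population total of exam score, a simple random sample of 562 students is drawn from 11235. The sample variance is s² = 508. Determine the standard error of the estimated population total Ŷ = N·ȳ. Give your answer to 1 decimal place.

10411.0

Var(Ŷ) = N²·Var(ȳ) = N²·(1 − n/N)·s²/n.
f = 562/11235 = 0.05002225; Var(ȳ) = 0.94997775·508/562 = 0.85869875.
Var(Ŷ) = 11235² · 0.85869875 = 1.0838944 × 10^8.
SE(Ŷ) = √(1.0838944 × 10^8) = 10411.0.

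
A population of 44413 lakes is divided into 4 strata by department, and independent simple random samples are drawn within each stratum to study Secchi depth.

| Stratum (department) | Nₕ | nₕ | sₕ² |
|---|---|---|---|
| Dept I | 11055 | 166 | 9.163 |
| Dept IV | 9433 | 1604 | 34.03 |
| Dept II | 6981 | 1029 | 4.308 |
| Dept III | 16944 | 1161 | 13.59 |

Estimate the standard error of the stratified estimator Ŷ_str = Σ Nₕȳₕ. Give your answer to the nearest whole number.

3393

Var(Ŷ_str) = Σₕ Nₕ²(1 − fₕ)sₕ²/nₕ.
Dept I: 11055²·(1 − 166/11055)·9.163/166 = 6.6447148 × 10^6.
Dept IV: 9433²·(1 − 1604/9433)·34.03/1604 = 1.5668005 × 10^6.
Dept II: 6981²·(1 − 1029/6981)·4.308/1029 = 173956.59.
Dept III: 16944²·(1 − 1161/16944)·13.59/1161 = 3.1303488 × 10^6.
Sum = 1.1515821 × 10^7.
SE = √(1.1515821 × 10^7) = 3393.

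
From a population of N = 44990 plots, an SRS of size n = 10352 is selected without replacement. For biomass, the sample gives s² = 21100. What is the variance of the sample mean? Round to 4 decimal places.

Under SRS without replacement, Var(ȳ) = (1 − f)·s²/n with f = n/N = 10352/44990 = 0.23009558.
Var(ȳ) = (1 − 0.23009558)·21100/10352 = 0.76990442·2.0382535 = 1.5692604.

1.5693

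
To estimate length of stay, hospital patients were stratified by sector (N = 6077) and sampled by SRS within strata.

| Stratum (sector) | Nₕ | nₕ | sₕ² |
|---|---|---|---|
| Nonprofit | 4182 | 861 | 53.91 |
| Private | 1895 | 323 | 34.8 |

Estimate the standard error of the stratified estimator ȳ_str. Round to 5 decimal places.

Var(ȳ_str) = Σₕ Wₕ²(1 − fₕ)sₕ²/nₕ with Wₕ = Nₕ/N, N = 6077.
Nonprofit: Wₕ = 0.68816850; term = 0.68816850²·(1 − 0.20588235)·53.91/861 = 0.023547273.
Private: Wₕ = 0.31183150; term = 0.31183150²·(1 − 0.17044855)·34.8/323 = 0.008690805.
Sum = 0.032238078.
SE = √(0.032238078) = 0.17955.

0.17955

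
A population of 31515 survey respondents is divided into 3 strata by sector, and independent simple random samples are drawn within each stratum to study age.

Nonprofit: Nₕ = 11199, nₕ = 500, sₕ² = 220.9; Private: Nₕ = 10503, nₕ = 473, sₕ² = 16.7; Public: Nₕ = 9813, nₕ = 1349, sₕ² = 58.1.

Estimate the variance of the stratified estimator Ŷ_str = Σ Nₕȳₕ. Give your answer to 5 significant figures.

Var(Ŷ_str) = Σₕ Nₕ²(1 − fₕ)sₕ²/nₕ.
Nonprofit: 11199²·(1 − 500/11199)·220.9/500 = 5.2935637 × 10^7.
Private: 10503²·(1 − 473/10503)·16.7/473 = 3.7193721 × 10^6.
Public: 9813²·(1 − 1349/9813)·58.1/1349 = 3.5771869 × 10^6.
Sum = 6.0232196 × 10^7.

6.0232 × 10^7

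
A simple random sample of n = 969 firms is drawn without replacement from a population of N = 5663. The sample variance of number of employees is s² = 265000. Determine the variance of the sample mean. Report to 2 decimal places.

Under SRS without replacement, Var(ȳ) = (1 − f)·s²/n with f = n/N = 969/5663 = 0.17111072.
Var(ȳ) = (1 − 0.17111072)·265000/969 = 0.82888928·273.47781 = 226.68283.

226.68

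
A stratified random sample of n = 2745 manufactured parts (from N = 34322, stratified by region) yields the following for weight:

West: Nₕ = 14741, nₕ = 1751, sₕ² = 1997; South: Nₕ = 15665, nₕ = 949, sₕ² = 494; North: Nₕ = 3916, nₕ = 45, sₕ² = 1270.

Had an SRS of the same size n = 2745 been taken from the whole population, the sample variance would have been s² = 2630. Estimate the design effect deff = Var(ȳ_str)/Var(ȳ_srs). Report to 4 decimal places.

0.7379

Var(ȳ_str) = Σ Wₕ²(1−fₕ)sₕ²/nₕ with Wₕ = Nₕ/34322:
  West: (14741/34322)²·(1−1751/14741)·1997/1751 = 0.18538852
  South: (15665/34322)²·(1−949/15665)·494/949 = 0.10186752
  North: (3916/34322)²·(1−45/3916)·1270/45 = 0.36317161
  → Var(ȳ_str) = 0.65042765.
Var(ȳ_srs) = (1 − 2745/34322)·2630/2745 = 0.88147841.
deff = 0.65042765 / 0.88147841 = 0.7379.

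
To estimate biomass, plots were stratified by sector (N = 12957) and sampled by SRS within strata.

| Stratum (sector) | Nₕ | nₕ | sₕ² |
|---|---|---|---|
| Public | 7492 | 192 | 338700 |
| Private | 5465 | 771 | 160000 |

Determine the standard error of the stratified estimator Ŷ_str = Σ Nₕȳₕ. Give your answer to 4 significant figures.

319100

Var(Ŷ_str) = Σₕ Nₕ²(1 − fₕ)sₕ²/nₕ.
Public: 7492²·(1 − 192/7492)·338700/192 = 9.6479401 × 10^10.
Private: 5465²·(1 − 771/5465)·160000/771 = 5.3235196 × 10^9.
Sum = 1.0180292 × 10^11.
SE = √(1.0180292 × 10^11) = 319100.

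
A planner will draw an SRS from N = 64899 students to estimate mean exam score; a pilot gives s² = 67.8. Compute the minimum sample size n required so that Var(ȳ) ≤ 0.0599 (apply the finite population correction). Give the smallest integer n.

Without fpc, n₀ = s²/D = 67.8/0.0599 = 1131.8865.
With fpc, (1 − n/N)·s²/n ≤ D requires n ≥ n₀/(1 + n₀/N) = 1131.8865/(1 + 1131.8865/64899) = 1112.4840.
Rounding up, n = 1113.

1113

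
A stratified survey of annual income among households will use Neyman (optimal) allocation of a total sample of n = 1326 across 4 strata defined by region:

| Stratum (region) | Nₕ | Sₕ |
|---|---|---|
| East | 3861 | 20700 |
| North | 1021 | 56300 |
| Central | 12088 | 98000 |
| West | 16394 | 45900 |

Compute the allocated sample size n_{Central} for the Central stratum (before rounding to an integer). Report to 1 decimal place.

757.2

Neyman allocation: nₕ = n·NₕSₕ / Σⱼ NⱼSⱼ.
Σ NⱼSⱼ = 3861·20700 + 1021·56300 + 12088·98000 + 16394·45900 = 2.0745136 × 10^9.
n_{Central} = 1326·12088·98000 / (2.0745136 × 10^9) = 757.2.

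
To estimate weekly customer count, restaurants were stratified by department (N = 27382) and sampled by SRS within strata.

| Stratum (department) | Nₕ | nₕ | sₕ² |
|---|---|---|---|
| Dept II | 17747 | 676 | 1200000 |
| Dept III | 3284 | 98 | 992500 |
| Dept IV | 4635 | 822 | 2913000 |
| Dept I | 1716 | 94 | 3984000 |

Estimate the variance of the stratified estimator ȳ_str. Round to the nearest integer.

Var(ȳ_str) = Σₕ Wₕ²(1 − fₕ)sₕ²/nₕ with Wₕ = Nₕ/N, N = 27382.
Dept II: Wₕ = 0.64812651; term = 0.64812651²·(1 − 0.03809094)·1200000/676 = 717.27902.
Dept III: Wₕ = 0.11993280; term = 0.11993280²·(1 − 0.02984166)·992500/98 = 141.32631.
Dept IV: Wₕ = 0.16927178; term = 0.16927178²·(1 − 0.17734628)·2913000/822 = 83.532384.
Dept I: Wₕ = 0.06266891; term = 0.06266891²·(1 − 0.05477855)·3984000/94 = 157.33642.
Sum = 1099.4741.

1099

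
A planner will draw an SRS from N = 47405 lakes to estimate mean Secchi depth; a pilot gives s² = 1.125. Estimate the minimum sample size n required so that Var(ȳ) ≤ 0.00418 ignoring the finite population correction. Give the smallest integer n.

270

Without fpc, n₀ = s²/D = 1.125/0.00418 = 269.1388.
Rounding up, n = 270.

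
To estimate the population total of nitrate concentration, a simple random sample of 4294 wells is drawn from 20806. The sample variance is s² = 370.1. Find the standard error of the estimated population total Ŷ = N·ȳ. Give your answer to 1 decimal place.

Var(Ŷ) = N²·Var(ȳ) = N²·(1 − n/N)·s²/n.
f = 4294/20806 = 0.20638277; Var(ȳ) = 0.79361723·370.1/4294 = 0.068401895.
Var(Ŷ) = 20806² · 0.068401895 = 2.9610471 × 10^7.
SE(Ŷ) = √(2.9610471 × 10^7) = 5441.6.

5441.6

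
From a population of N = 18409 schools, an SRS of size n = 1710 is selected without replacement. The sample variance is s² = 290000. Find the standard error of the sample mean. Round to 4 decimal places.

Under SRS without replacement, Var(ȳ) = (1 − f)·s²/n with f = n/N = 1710/18409 = 0.09288935.
Var(ȳ) = (1 − 0.09288935)·290000/1710 = 0.90711065·169.59064 = 153.83748.
SE(ȳ) = √(153.83748) = 12.4031.

12.4031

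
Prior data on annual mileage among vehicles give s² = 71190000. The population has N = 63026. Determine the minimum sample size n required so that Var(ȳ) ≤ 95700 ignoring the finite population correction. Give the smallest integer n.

744

Without fpc, n₀ = s²/D = 71190000/95700 = 743.8871.
Rounding up, n = 744.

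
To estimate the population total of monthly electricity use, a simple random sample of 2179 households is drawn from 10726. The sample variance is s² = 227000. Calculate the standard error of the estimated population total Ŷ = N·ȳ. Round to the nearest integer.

97726

Var(Ŷ) = N²·Var(ȳ) = N²·(1 − n/N)·s²/n.
f = 2179/10726 = 0.20315122; Var(ȳ) = 0.79684878·227000/2179 = 83.0127.
Var(Ŷ) = 10726² · 83.0127 = 9.5503684 × 10^9.
SE(Ŷ) = √(9.5503684 × 10^9) = 97726.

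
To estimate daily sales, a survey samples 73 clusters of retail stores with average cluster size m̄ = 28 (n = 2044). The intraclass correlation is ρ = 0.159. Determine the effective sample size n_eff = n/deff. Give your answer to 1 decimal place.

386.2

deff = 1 + (28 − 1)·0.159 = 1 + 4.293 = 5.293.
n_eff = 2044 / 5.293 = 386.2.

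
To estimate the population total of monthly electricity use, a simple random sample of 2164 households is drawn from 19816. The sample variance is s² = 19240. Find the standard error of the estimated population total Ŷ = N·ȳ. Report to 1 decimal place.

Var(Ŷ) = N²·Var(ȳ) = N²·(1 − n/N)·s²/n.
f = 2164/19816 = 0.10920468; Var(ȳ) = 0.89079532·19240/2164 = 7.9200101.
Var(Ŷ) = 19816² · 7.9200101 = 3.1099809 × 10^9.
SE(Ŷ) = √(3.1099809 × 10^9) = 55767.2.

55767.2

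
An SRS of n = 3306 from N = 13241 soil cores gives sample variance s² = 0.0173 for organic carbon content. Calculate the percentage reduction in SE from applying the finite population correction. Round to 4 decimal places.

13.3789

f = n/N = 3306/13241 = 0.24967903.
SE_no-fpc = √(s²/n) = 0.0022875554; SE_fpc = √((1−f)s²/n) = 0.001981505.
Ratio = √(1−f) = 0.86621070. Reduction = 100·(1 − 0.86621070) = 13.3789%.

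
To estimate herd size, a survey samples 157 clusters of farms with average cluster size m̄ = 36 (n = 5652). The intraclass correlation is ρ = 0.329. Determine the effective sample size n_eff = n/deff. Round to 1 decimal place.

451.6

deff = 1 + (36 − 1)·0.329 = 1 + 11.515 = 12.515.
n_eff = 5652 / 12.515 = 451.6.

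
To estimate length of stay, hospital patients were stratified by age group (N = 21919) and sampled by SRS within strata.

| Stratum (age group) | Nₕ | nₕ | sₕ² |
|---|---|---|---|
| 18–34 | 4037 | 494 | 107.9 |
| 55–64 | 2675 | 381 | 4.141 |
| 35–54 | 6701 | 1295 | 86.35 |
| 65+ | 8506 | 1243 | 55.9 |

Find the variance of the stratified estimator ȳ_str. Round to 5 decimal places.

Var(ȳ_str) = Σₕ Wₕ²(1 − fₕ)sₕ²/nₕ with Wₕ = Nₕ/N, N = 21919.
18–34: Wₕ = 0.18417811; term = 0.18417811²·(1 − 0.12236810)·107.9/494 = 0.0065025384.
55–64: Wₕ = 0.12204024; term = 0.12204024²·(1 − 0.14242991)·4.141/381 = 1.3882126 × 10^-4.
35–54: Wₕ = 0.30571650; term = 0.30571650²·(1 − 0.19325474)·86.35/1295 = 0.0050276699.
65+: Wₕ = 0.38806515; term = 0.38806515²·(1 − 0.14613214)·55.9/1243 = 0.0057828327.
Sum = 0.017451862.

0.01745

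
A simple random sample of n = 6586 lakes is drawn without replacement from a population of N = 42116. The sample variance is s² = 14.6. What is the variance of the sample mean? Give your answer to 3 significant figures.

Under SRS without replacement, Var(ȳ) = (1 − f)·s²/n with f = n/N = 6586/42116 = 0.15637762.
Var(ȳ) = (1 − 0.15637762)·14.6/6586 = 0.84362238·0.0022168236 = 0.001870162.

0.00187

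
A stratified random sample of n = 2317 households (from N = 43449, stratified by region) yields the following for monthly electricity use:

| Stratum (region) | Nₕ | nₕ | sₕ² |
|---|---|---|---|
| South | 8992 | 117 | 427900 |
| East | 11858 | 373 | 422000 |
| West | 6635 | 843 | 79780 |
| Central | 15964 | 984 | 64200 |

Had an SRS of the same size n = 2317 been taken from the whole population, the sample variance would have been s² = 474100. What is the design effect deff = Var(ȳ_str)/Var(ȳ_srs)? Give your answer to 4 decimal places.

Var(ȳ_str) = Σ Wₕ²(1−fₕ)sₕ²/nₕ with Wₕ = Nₕ/43449:
  South: (8992/43449)²·(1−117/8992)·427900/117 = 154.60428
  East: (11858/43449)²·(1−373/11858)·422000/373 = 81.618103
  West: (6635/43449)²·(1−843/6635)·79780/843 = 1.9265326
  Central: (15964/43449)²·(1−984/15964)·64200/984 = 8.2648294
  → Var(ȳ_str) = 246.41375.
Var(ȳ_srs) = (1 − 2317/43449)·474100/2317 = 193.7064.
deff = 246.41375 / 193.7064 = 1.2721.

1.2721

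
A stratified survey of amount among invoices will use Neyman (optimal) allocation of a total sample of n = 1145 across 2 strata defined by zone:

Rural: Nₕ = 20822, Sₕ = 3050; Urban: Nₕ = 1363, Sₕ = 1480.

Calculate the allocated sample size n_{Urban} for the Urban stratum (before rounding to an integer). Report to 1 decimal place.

Neyman allocation: nₕ = n·NₕSₕ / Σⱼ NⱼSⱼ.
Σ NⱼSⱼ = 20822·3050 + 1363·1480 = 6.552434 × 10^7.
n_{Urban} = 1145·1363·1480 / (6.552434 × 10^7) = 35.3.

35.3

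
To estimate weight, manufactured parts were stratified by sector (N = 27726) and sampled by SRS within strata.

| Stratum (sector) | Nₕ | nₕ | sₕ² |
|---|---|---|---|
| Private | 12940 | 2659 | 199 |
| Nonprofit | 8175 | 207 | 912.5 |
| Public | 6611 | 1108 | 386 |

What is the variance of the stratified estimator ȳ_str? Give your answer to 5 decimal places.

0.40297

Var(ȳ_str) = Σₕ Wₕ²(1 − fₕ)sₕ²/nₕ with Wₕ = Nₕ/N, N = 27726.
Private: Wₕ = 0.46670995; term = 0.46670995²·(1 − 0.20548686)·199/2659 = 0.012951794.
Nonprofit: Wₕ = 0.29484960; term = 0.29484960²·(1 − 0.02532110)·912.5/207 = 0.37352973.
Public: Wₕ = 0.23844045; term = 0.23844045²·(1 − 0.16759946)·386/1108 = 0.016486929.
Sum = 0.40296845.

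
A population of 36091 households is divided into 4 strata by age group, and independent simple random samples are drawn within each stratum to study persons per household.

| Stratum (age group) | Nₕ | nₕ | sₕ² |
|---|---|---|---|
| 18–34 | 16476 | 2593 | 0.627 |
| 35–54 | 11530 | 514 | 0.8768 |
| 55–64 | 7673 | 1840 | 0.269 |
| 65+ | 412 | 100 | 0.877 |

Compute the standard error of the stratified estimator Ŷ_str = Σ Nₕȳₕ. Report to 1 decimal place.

528.8

Var(Ŷ_str) = Σₕ Nₕ²(1 − fₕ)sₕ²/nₕ.
18–34: 16476²·(1 − 2593/16476)·0.627/2593 = 55309.551.
35–54: 11530²·(1 − 514/11530)·0.8768/514 = 216665.95.
55–64: 7673²·(1 − 1840/7673)·0.269/1840 = 6543.2216.
65+: 412²·(1 − 100/412)·0.877/100 = 1127.3309.
Sum = 279646.05.
SE = √(279646.05) = 528.8.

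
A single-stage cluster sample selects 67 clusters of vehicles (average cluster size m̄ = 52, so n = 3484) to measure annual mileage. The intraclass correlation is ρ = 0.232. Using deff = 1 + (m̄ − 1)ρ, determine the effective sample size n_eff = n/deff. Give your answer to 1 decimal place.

271.5

deff = 1 + (52 − 1)·0.232 = 1 + 11.832 = 12.832.
n_eff = 3484 / 12.832 = 271.5.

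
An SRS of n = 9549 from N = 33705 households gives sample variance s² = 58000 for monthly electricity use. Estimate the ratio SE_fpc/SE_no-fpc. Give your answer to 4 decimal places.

f = n/N = 9549/33705 = 0.28331108.
SE_no-fpc = √(s²/n) = 2.4645353; SE_fpc = √((1−f)s²/n) = 2.0864136.
Ratio = √(1−f) = 0.84657482.

0.8466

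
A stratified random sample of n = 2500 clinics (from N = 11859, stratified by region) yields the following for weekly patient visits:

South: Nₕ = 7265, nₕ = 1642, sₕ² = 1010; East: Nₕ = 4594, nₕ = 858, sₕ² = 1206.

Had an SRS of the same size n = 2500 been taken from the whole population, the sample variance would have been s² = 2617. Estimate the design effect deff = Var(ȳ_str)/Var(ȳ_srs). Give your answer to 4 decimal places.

0.4239

Var(ȳ_str) = Σ Wₕ²(1−fₕ)sₕ²/nₕ with Wₕ = Nₕ/11859:
  South: (7265/11859)²·(1−1642/7265)·1010/1642 = 0.17867171
  East: (4594/11859)²·(1−858/4594)·1206/858 = 0.17153855
  → Var(ȳ_str) = 0.35021026.
Var(ȳ_srs) = (1 − 2500/11859)·2617/2500 = 0.82612372.
deff = 0.35021026 / 0.82612372 = 0.4239.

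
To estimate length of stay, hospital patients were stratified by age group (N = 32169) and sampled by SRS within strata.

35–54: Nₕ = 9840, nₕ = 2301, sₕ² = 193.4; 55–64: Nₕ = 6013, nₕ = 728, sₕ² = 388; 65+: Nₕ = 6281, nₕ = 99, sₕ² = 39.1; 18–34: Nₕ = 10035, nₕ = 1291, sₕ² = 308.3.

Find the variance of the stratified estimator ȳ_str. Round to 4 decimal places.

Var(ȳ_str) = Σₕ Wₕ²(1 − fₕ)sₕ²/nₕ with Wₕ = Nₕ/N, N = 32169.
35–54: Wₕ = 0.30588455; term = 0.30588455²·(1 − 0.23384146)·193.4/2301 = 0.0060252292.
55–64: Wₕ = 0.18691908; term = 0.18691908²·(1 − 0.12107101)·388/728 = 0.016366711.
65+: Wₕ = 0.19525009; term = 0.19525009²·(1 − 0.01576182)·39.1/99 = 0.014819182.
18–34: Wₕ = 0.31194628; term = 0.31194628²·(1 − 0.12864973)·308.3/1291 = 0.020248818.
Sum = 0.05745994.

0.0575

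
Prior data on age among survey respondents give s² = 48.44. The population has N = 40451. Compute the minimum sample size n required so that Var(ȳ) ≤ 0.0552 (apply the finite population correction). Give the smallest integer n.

Without fpc, n₀ = s²/D = 48.44/0.0552 = 877.5362.
With fpc, (1 − n/N)·s²/n ≤ D requires n ≥ n₀/(1 + n₀/N) = 877.5362/(1 + 877.5362/40451) = 858.9033.
Rounding up, n = 859.

859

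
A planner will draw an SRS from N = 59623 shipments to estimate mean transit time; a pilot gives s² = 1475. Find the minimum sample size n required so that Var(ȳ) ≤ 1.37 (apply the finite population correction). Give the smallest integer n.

1058

Without fpc, n₀ = s²/D = 1475/1.37 = 1076.6423.
With fpc, (1 − n/N)·s²/n ≤ D requires n ≥ n₀/(1 + n₀/N) = 1076.6423/(1 + 1076.6423/59623) = 1057.5457.
Rounding up, n = 1058.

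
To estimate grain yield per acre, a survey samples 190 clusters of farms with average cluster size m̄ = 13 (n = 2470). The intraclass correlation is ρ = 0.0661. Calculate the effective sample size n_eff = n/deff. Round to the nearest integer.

deff = 1 + (13 − 1)·0.0661 = 1 + 0.7932 = 1.7932.
n_eff = 2470 / 1.7932 = 1377.

1377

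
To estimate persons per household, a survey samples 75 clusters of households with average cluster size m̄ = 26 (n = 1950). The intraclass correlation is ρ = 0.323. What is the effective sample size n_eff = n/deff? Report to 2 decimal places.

deff = 1 + (26 − 1)·0.323 = 1 + 8.075 = 9.075.
n_eff = 1950 / 9.075 = 214.88.

214.88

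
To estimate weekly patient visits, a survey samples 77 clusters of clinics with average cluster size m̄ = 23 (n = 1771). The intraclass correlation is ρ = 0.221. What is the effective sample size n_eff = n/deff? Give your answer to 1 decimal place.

deff = 1 + (23 − 1)·0.221 = 1 + 4.862 = 5.862.
n_eff = 1771 / 5.862 = 302.1.

302.1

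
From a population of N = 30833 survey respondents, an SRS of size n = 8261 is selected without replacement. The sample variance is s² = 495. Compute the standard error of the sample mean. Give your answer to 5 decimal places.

Under SRS without replacement, Var(ȳ) = (1 − f)·s²/n with f = n/N = 8261/30833 = 0.26792722.
Var(ȳ) = (1 − 0.26792722)·495/8261 = 0.73207278·0.059920107 = 0.043865879.
SE(ȳ) = √(0.043865879) = 0.20944.

0.20944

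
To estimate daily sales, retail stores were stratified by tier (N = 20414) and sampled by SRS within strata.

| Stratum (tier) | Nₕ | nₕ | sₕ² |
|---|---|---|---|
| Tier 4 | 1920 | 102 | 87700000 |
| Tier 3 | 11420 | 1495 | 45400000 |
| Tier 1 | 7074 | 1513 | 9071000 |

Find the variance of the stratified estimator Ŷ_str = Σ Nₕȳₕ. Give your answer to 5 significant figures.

6.6790 × 10^12

Var(Ŷ_str) = Σₕ Nₕ²(1 − fₕ)sₕ²/nₕ.
Tier 4: 1920²·(1 − 102/1920)·87700000/102 = 3.0011972 × 10^12.
Tier 3: 11420²·(1 − 1495/11420)·45400000/1495 = 3.4420033 × 10^12.
Tier 1: 7074²·(1 − 1513/7074)·9071000/1513 = 2.3584908 × 10^11.
Sum = 6.6790496 × 10^12.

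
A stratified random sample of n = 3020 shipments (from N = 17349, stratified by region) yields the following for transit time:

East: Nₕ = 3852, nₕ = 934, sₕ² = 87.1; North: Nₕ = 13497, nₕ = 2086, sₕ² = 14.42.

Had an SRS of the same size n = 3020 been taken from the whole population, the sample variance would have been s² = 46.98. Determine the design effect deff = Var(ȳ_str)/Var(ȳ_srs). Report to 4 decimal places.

Var(ȳ_str) = Σ Wₕ²(1−fₕ)sₕ²/nₕ with Wₕ = Nₕ/17349:
  East: (3852/17349)²·(1−934/3852)·87.1/934 = 0.0034825227
  North: (13497/17349)²·(1−2086/13497)·14.42/2086 = 0.0035372277
  → Var(ȳ_str) = 0.0070197504.
Var(ȳ_srs) = (1 − 3020/17349)·46.98/3020 = 0.012848354.
deff = 0.0070197504 / 0.012848354 = 0.5464.

0.5464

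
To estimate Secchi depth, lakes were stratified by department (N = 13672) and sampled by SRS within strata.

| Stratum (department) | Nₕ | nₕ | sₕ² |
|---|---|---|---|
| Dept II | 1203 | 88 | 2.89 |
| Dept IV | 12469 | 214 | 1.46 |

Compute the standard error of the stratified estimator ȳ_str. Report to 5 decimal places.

Var(ȳ_str) = Σₕ Wₕ²(1 − fₕ)sₕ²/nₕ with Wₕ = Nₕ/N, N = 13672.
Dept II: Wₕ = 0.08799005; term = 0.08799005²·(1 − 0.07315046)·2.89/88 = 2.3566309 × 10^-4.
Dept IV: Wₕ = 0.91200995; term = 0.91200995²·(1 − 0.01716256)·1.46/214 = 0.0055772476.
Sum = 0.0058129107.
SE = √(0.0058129107) = 0.07624.

0.07624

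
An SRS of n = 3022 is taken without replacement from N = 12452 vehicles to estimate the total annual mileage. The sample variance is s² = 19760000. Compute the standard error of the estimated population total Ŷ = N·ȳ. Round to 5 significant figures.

Var(Ŷ) = N²·Var(ȳ) = N²·(1 − n/N)·s²/n.
f = 3022/12452 = 0.24269194; Var(ȳ) = 0.75730806·19760000/3022 = 4951.8224.
Var(Ŷ) = 12452² · 4951.8224 = 7.6779147 × 10^11.
SE(Ŷ) = √(7.6779147 × 10^11) = 876240.

876240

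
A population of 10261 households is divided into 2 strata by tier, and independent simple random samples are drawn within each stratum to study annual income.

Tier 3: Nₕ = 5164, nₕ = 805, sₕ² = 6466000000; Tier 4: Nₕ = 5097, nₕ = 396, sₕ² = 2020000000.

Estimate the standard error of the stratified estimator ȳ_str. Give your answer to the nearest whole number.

Var(ȳ_str) = Σₕ Wₕ²(1 − fₕ)sₕ²/nₕ with Wₕ = Nₕ/N, N = 10261.
Tier 3: Wₕ = 0.50326479; term = 0.50326479²·(1 − 0.15588691)·6466000000/805 = 1.7172501 × 10^6.
Tier 4: Wₕ = 0.49673521; term = 0.49673521²·(1 − 0.07769276)·2020000000/396 = 1.1608649 × 10^6.
Sum = 2.878115 × 10^6.
SE = √(2.878115 × 10^6) = 1697.

1697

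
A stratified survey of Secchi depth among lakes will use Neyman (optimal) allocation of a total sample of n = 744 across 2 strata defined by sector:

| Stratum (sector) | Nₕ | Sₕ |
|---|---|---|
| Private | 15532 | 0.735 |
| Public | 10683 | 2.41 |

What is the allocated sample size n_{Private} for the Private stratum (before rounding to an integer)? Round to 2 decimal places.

228.55

Neyman allocation: nₕ = n·NₕSₕ / Σⱼ NⱼSⱼ.
Σ NⱼSⱼ = 15532·0.735 + 10683·2.41 = 37162.05.
n_{Private} = 744·15532·0.735 / 37162.05 = 228.55.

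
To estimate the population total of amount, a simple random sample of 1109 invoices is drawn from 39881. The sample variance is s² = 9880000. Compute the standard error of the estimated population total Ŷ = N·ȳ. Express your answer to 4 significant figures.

3.712 × 10^6

Var(Ŷ) = N²·Var(ȳ) = N²·(1 − n/N)·s²/n.
f = 1109/39881 = 0.02780773; Var(ȳ) = 0.97219227·9880000/1109 = 8661.1899.
Var(Ŷ) = 39881² · 8661.1899 = 1.3775572 × 10^13.
SE(Ŷ) = √(1.3775572 × 10^13) = 3.712 × 10^6.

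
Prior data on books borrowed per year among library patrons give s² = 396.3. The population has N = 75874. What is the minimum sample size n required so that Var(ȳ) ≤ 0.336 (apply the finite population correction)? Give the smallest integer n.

Without fpc, n₀ = s²/D = 396.3/0.336 = 1179.4643.
With fpc, (1 − n/N)·s²/n ≤ D requires n ≥ n₀/(1 + n₀/N) = 1179.4643/(1 + 1179.4643/75874) = 1161.4101.
Rounding up, n = 1162.

1162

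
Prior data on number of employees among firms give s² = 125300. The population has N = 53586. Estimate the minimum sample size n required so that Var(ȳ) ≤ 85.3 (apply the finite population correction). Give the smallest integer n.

1430

Without fpc, n₀ = s²/D = 125300/85.3 = 1468.9332.
With fpc, (1 − n/N)·s²/n ≤ D requires n ≥ n₀/(1 + n₀/N) = 1468.9332/(1 + 1468.9332/53586) = 1429.7403.
Rounding up, n = 1430.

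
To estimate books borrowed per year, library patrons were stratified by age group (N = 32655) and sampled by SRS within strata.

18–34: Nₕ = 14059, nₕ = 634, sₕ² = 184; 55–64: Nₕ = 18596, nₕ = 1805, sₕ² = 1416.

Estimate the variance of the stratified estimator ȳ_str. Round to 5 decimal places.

Var(ȳ_str) = Σₕ Wₕ²(1 − fₕ)sₕ²/nₕ with Wₕ = Nₕ/N, N = 32655.
18–34: Wₕ = 0.43053131; term = 0.43053131²·(1 − 0.04509567)·184/634 = 0.051368622.
55–64: Wₕ = 0.56946869; term = 0.56946869²·(1 − 0.09706388)·1416/1805 = 0.22971152.
Sum = 0.28108014.

0.28108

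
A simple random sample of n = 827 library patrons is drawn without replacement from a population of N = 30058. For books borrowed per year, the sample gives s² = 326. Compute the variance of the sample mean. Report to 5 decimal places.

0.38335

Under SRS without replacement, Var(ȳ) = (1 − f)·s²/n with f = n/N = 827/30058 = 0.02751347.
Var(ȳ) = (1 − 0.02751347)·326/827 = 0.97248653·0.39419589 = 0.38335019.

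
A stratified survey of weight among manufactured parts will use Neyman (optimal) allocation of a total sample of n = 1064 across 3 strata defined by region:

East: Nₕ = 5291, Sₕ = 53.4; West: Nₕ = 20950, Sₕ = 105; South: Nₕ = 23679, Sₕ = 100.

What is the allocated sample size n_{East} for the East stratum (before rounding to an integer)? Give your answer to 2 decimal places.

Neyman allocation: nₕ = n·NₕSₕ / Σⱼ NⱼSⱼ.
Σ NⱼSⱼ = 5291·53.4 + 20950·105 + 23679·100 = 4.8501894 × 10^6.
n_{East} = 1064·5291·53.4 / (4.8501894 × 10^6) = 61.98.

61.98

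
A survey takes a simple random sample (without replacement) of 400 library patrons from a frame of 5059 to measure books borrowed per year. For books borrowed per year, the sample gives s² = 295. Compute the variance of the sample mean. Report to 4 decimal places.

0.6792

Under SRS without replacement, Var(ȳ) = (1 − f)·s²/n with f = n/N = 400/5059 = 0.07906701.
Var(ȳ) = (1 − 0.07906701)·295/400 = 0.92093299·0.7375 = 0.67918808.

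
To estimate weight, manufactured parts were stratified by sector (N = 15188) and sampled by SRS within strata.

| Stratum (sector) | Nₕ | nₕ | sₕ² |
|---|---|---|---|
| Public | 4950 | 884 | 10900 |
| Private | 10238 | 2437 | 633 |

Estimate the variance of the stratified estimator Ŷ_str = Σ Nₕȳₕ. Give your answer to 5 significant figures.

Var(Ŷ_str) = Σₕ Nₕ²(1 − fₕ)sₕ²/nₕ.
Public: 4950²·(1 − 884/4950)·10900/884 = 2.4816859 × 10^8.
Private: 10238²·(1 − 2437/10238)·633/2437 = 2.0745007 × 10^7.
Sum = 2.689136 × 10^8.

2.6891 × 10^8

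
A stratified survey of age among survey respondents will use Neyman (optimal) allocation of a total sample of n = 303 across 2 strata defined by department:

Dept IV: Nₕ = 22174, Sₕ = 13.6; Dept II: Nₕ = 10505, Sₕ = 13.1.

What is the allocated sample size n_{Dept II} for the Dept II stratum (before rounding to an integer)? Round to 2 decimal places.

94.94

Neyman allocation: nₕ = n·NₕSₕ / Σⱼ NⱼSⱼ.
Σ NⱼSⱼ = 22174·13.6 + 10505·13.1 = 439181.9.
n_{Dept II} = 303·10505·13.1 / 439181.9 = 94.94.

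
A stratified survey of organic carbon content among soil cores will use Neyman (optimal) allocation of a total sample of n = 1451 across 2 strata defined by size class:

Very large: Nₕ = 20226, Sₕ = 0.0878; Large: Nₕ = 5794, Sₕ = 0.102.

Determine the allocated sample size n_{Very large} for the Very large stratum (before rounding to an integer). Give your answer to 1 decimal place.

Neyman allocation: nₕ = n·NₕSₕ / Σⱼ NⱼSⱼ.
Σ NⱼSⱼ = 20226·0.0878 + 5794·0.102 = 2366.8308.
n_{Very large} = 1451·20226·0.0878 / 2366.8308 = 1088.7.

1088.7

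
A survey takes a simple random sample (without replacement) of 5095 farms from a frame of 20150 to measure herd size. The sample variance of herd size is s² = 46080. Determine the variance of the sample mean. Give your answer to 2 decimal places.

Under SRS without replacement, Var(ȳ) = (1 − f)·s²/n with f = n/N = 5095/20150 = 0.25285360.
Var(ȳ) = (1 − 0.25285360)·46080/5095 = 0.74714640·9.0441609 = 6.7573123.

6.76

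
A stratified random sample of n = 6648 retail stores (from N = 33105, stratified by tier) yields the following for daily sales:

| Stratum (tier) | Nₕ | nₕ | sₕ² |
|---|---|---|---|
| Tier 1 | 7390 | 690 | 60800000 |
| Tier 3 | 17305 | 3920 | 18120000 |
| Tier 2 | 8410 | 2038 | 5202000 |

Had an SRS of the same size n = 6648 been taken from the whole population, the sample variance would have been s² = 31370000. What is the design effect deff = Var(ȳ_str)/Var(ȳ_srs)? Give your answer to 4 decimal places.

Var(ȳ_str) = Σ Wₕ²(1−fₕ)sₕ²/nₕ with Wₕ = Nₕ/33105:
  Tier 1: (7390/33105)²·(1−690/7390)·60800000/690 = 3980.9484
  Tier 3: (17305/33105)²·(1−3920/17305)·18120000/3920 = 976.95581
  Tier 2: (8410/33105)²·(1−2038/8410)·5202000/2038 = 124.81039
  → Var(ȳ_str) = 5082.7146.
Var(ȳ_srs) = (1 − 6648/33105)·31370000/6648 = 3771.1214.
deff = 5082.7146 / 3771.1214 = 1.3478.

1.3478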